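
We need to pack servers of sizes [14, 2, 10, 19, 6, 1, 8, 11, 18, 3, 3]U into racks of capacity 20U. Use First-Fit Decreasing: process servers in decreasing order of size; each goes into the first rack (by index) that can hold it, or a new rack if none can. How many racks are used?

5 racks

Sorted descending: 19, 18, 14, 11, 10, 8, 6, 3, 3, 2, 1.
rack 1: place 19U, 1U left
rack 2: place 18U, 2U left
rack 3: place 14U, 6U left
rack 4: place 11U, 9U left
rack 5: place 10U, 10U left
rack 4: place 8U, 1U left
rack 3: place 6U, 0U left
rack 5: place 3U, 7U left
rack 5: place 3U, 4U left
rack 2: place 2U, 0U left
rack 1: place 1U, 0U left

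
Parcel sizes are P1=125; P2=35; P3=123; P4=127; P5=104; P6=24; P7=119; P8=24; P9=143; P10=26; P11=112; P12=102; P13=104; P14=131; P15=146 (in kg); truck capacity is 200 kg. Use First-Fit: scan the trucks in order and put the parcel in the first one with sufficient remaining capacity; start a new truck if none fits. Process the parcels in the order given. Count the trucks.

P1 (125 kg) → truck 1 (remaining 75 kg)
P2 (35 kg) → truck 1 (remaining 40 kg)
P3 (123 kg) → truck 2 (remaining 77 kg)
P4 (127 kg) → truck 3 (remaining 73 kg)
P5 (104 kg) → truck 4 (remaining 96 kg)
P6 (24 kg) → truck 1 (remaining 16 kg)
P7 (119 kg) → truck 5 (remaining 81 kg)
P8 (24 kg) → truck 2 (remaining 53 kg)
P9 (143 kg) → truck 6 (remaining 57 kg)
P10 (26 kg) → truck 2 (remaining 27 kg)
P11 (112 kg) → truck 7 (remaining 88 kg)
P12 (102 kg) → truck 8 (remaining 98 kg)
P13 (104 kg) → truck 9 (remaining 96 kg)
P14 (131 kg) → truck 10 (remaining 69 kg)
P15 (146 kg) → truck 11 (remaining 54 kg)
Final trucks: [125,35,24] [123,24,26] [127] [104] [119] [143] [112] [102] [104] [131] [146].

11 trucks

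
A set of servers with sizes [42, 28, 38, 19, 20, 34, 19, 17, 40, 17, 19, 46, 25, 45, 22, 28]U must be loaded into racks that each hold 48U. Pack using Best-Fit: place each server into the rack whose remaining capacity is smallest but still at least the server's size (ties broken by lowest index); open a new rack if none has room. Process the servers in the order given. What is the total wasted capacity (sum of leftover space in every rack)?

117

Put 42U in rack 1; 6U remain.
Put 28U in rack 2; 20U remain.
Put 38U in rack 3; 10U remain.
Put 19U in rack 2; 1U remain.
Put 20U in rack 4; 28U remain.
Put 34U in rack 5; 14U remain.
Put 19U in rack 4; 9U remain.
Put 17U in rack 6; 31U remain.
Put 40U in rack 7; 8U remain.
Put 17U in rack 6; 14U remain.
Put 19U in rack 8; 29U remain.
Put 46U in rack 9; 2U remain.
Put 25U in rack 8; 4U remain.
Put 45U in rack 10; 3U remain.
Put 22U in rack 11; 26U remain.
Put 28U in rack 12; 20U remain.
12 racks × 48U = 576U; used 459U; unused 117U.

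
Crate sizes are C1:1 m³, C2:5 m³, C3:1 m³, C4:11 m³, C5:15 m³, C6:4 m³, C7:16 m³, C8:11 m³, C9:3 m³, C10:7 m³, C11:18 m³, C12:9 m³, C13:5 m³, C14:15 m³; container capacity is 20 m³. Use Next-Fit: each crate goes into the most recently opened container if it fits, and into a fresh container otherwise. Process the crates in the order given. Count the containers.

8 containers

Put C1 (1 m³) in container 1; 19 m³ remain.
Put C2 (5 m³) in container 1; 14 m³ remain.
Put C3 (1 m³) in container 1; 13 m³ remain.
Put C4 (11 m³) in container 1; 2 m³ remain.
Put C5 (15 m³) in container 2; 5 m³ remain.
Put C6 (4 m³) in container 2; 1 m³ remain.
Put C7 (16 m³) in container 3; 4 m³ remain.
Put C8 (11 m³) in container 4; 9 m³ remain.
Put C9 (3 m³) in container 4; 6 m³ remain.
Put C10 (7 m³) in container 5; 13 m³ remain.
Put C11 (18 m³) in container 6; 2 m³ remain.
Put C12 (9 m³) in container 7; 11 m³ remain.
Put C13 (5 m³) in container 7; 6 m³ remain.
Put C14 (15 m³) in container 8; 5 m³ remain.
Final containers: [1,5,1,11] [15,4] [16] [11,3] [7] [18] [9,5] [15].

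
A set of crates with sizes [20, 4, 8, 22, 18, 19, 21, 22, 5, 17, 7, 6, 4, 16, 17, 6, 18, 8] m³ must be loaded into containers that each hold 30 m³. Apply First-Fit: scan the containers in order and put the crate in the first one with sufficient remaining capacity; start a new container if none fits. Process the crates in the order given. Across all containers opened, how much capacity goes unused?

container 1: place 20 m³, 10 m³ left
container 1: place 4 m³, 6 m³ left
container 2: place 8 m³, 22 m³ left
container 2: place 22 m³, 0 m³ left
container 3: place 18 m³, 12 m³ left
container 4: place 19 m³, 11 m³ left
container 5: place 21 m³, 9 m³ left
container 6: place 22 m³, 8 m³ left
container 1: place 5 m³, 1 m³ left
container 7: place 17 m³, 13 m³ left
container 3: place 7 m³, 5 m³ left
container 4: place 6 m³, 5 m³ left
container 3: place 4 m³, 1 m³ left
container 8: place 16 m³, 14 m³ left
container 9: place 17 m³, 13 m³ left
container 5: place 6 m³, 3 m³ left
container 10: place 18 m³, 12 m³ left
container 6: place 8 m³, 0 m³ left
10 containers × 30 m³ = 300 m³; used 238 m³; unused 62 m³.

62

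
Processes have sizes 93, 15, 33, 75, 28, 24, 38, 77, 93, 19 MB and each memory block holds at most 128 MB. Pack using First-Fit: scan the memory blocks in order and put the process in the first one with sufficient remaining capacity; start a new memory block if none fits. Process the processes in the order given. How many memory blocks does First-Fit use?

memory block 1: place 93 MB, 35 MB left
memory block 1: place 15 MB, 20 MB left
memory block 2: place 33 MB, 95 MB left
memory block 2: place 75 MB, 20 MB left
memory block 3: place 28 MB, 100 MB left
memory block 3: place 24 MB, 76 MB left
memory block 3: place 38 MB, 38 MB left
memory block 4: place 77 MB, 51 MB left
memory block 5: place 93 MB, 35 MB left
memory block 1: place 19 MB, 1 MB left
Final memory blocks: [93,15,19] [33,75] [28,24,38] [77] [93].

5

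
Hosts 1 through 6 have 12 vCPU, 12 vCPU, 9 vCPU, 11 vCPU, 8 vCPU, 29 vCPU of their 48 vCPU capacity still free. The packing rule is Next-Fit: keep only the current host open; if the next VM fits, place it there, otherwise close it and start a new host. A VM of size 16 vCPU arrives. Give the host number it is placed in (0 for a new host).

6

Next-Fit only looks at host 6, which has 29 vCPU free.
16 vCPU fits there.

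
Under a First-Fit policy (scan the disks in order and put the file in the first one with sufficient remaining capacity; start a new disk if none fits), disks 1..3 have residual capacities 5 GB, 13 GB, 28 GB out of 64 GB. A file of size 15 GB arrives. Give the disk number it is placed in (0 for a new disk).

3

Disks with room: disk 3 (28 GB).
The first with room is disk 3.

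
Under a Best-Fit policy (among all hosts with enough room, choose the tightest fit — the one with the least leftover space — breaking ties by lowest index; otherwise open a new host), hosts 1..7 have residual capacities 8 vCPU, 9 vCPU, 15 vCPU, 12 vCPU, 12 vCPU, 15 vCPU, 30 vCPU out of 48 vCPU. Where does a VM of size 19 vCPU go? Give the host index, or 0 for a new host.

Hosts with room: host 7 (30 vCPU).
Tightest fit is host 7 with 30 vCPU free.

7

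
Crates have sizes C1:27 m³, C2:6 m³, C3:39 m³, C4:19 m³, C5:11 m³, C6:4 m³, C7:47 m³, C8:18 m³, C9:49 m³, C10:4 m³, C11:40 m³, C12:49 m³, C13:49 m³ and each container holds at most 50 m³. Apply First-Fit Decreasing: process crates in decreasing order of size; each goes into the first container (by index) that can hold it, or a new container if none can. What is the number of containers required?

8

Sorted descending: 49, 49, 49, 47, 40, 39, 27, 19, 18, 11, 6, 4, 4.
container 1: place 49 m³, 1 m³ left
container 2: place 49 m³, 1 m³ left
container 3: place 49 m³, 1 m³ left
container 4: place 47 m³, 3 m³ left
container 5: place 40 m³, 10 m³ left
container 6: place 39 m³, 11 m³ left
container 7: place 27 m³, 23 m³ left
container 7: place 19 m³, 4 m³ left
container 8: place 18 m³, 32 m³ left
container 6: place 11 m³, 0 m³ left
container 5: place 6 m³, 4 m³ left
container 5: place 4 m³, 0 m³ left
container 7: place 4 m³, 0 m³ left
Final containers: [49] [49] [49] [47] [40,6,4] [39,11] [27,19,4] [18].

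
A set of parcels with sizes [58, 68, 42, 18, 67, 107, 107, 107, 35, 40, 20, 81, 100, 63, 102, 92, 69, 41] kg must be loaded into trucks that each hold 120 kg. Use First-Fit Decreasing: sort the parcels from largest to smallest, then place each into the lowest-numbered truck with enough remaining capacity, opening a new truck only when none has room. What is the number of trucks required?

12

Sorted descending: 107, 107, 107, 102, 100, 92, 81, 69, 68, 67, 63, 58, 42, 41, 40, 35, 20, 18.
Put 107 kg in truck 1; 13 kg remain.
Put 107 kg in truck 2; 13 kg remain.
Put 107 kg in truck 3; 13 kg remain.
Put 102 kg in truck 4; 18 kg remain.
Put 100 kg in truck 5; 20 kg remain.
Put 92 kg in truck 6; 28 kg remain.
Put 81 kg in truck 7; 39 kg remain.
Put 69 kg in truck 8; 51 kg remain.
Put 68 kg in truck 9; 52 kg remain.
Put 67 kg in truck 10; 53 kg remain.
Put 63 kg in truck 11; 57 kg remain.
Put 58 kg in truck 12; 62 kg remain.
Put 42 kg in truck 8; 9 kg remain.
Put 41 kg in truck 9; 11 kg remain.
Put 40 kg in truck 10; 13 kg remain.
Put 35 kg in truck 7; 4 kg remain.
Put 20 kg in truck 5; 0 kg remain.
Put 18 kg in truck 4; 0 kg remain.
Final trucks: [107] [107] [107] [102,18] [100,20] [92] [81,35] [69,42] [68,41] [67,40] [63] [58].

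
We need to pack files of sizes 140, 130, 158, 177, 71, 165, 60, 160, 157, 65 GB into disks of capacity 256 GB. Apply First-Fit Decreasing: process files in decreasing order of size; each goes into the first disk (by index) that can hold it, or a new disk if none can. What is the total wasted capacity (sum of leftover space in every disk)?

Sorted descending: 177, 165, 160, 158, 157, 140, 130, 71, 65, 60.
Put 177 GB in disk 1; 79 GB remain.
Put 165 GB in disk 2; 91 GB remain.
Put 160 GB in disk 3; 96 GB remain.
Put 158 GB in disk 4; 98 GB remain.
Put 157 GB in disk 5; 99 GB remain.
Put 140 GB in disk 6; 116 GB remain.
Put 130 GB in disk 7; 126 GB remain.
Put 71 GB in disk 1; 8 GB remain.
Put 65 GB in disk 2; 26 GB remain.
Put 60 GB in disk 3; 36 GB remain.
7 disks × 256 GB = 1792 GB; used 1283 GB; unused 509 GB.

509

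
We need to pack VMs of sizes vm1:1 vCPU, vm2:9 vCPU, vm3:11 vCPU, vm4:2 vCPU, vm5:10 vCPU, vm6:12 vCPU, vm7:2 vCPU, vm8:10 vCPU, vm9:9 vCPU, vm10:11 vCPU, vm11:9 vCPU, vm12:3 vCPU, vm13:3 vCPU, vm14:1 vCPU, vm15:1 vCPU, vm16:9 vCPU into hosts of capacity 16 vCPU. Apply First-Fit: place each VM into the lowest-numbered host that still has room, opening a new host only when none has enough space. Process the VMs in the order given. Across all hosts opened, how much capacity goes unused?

host 1: place vm1 (1 vCPU), 15 vCPU left
host 1: place vm2 (9 vCPU), 6 vCPU left
host 2: place vm3 (11 vCPU), 5 vCPU left
host 1: place vm4 (2 vCPU), 4 vCPU left
host 3: place vm5 (10 vCPU), 6 vCPU left
host 4: place vm6 (12 vCPU), 4 vCPU left
host 1: place vm7 (2 vCPU), 2 vCPU left
host 5: place vm8 (10 vCPU), 6 vCPU left
host 6: place vm9 (9 vCPU), 7 vCPU left
host 7: place vm10 (11 vCPU), 5 vCPU left
host 8: place vm11 (9 vCPU), 7 vCPU left
host 2: place vm12 (3 vCPU), 2 vCPU left
host 3: place vm13 (3 vCPU), 3 vCPU left
host 1: place vm14 (1 vCPU), 1 vCPU left
host 1: place vm15 (1 vCPU), 0 vCPU left
host 9: place vm16 (9 vCPU), 7 vCPU left
9 hosts × 16 vCPU = 144 vCPU; used 103 vCPU; unused 41 vCPU.

41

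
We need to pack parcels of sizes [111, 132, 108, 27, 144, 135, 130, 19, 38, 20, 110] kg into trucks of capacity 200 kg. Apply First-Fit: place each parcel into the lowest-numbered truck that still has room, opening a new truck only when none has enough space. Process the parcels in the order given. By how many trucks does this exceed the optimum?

First-Fit: [111,27,19,38] [132,20] [108] [144] [135] [130] [110] → 7 trucks.
7 parcels exceed 100 kg (half the capacity), and no two of those can share a truck, so at least 7 trucks are needed.
So 7 is already optimal.

0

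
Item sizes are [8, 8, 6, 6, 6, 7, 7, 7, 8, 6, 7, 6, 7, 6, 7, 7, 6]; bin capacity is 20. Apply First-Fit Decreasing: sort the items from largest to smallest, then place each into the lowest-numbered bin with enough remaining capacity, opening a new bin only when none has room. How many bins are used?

Sorted descending: 8, 8, 8, 7, 7, 7, 7, 7, 7, 7, 6, 6, 6, 6, 6, 6, 6.
8 → bin 1 (remaining 12)
8 → bin 1 (remaining 4)
8 → bin 2 (remaining 12)
7 → bin 2 (remaining 5)
7 → bin 3 (remaining 13)
7 → bin 3 (remaining 6)
7 → bin 4 (remaining 13)
7 → bin 4 (remaining 6)
7 → bin 5 (remaining 13)
7 → bin 5 (remaining 6)
6 → bin 3 (remaining 0)
6 → bin 4 (remaining 0)
6 → bin 5 (remaining 0)
6 → bin 6 (remaining 14)
6 → bin 6 (remaining 8)
6 → bin 6 (remaining 2)
6 → bin 7 (remaining 14)
Final bins: [8,8] [8,7] [7,7,6] [7,7,6] [7,7,6] [6,6,6] [6].

7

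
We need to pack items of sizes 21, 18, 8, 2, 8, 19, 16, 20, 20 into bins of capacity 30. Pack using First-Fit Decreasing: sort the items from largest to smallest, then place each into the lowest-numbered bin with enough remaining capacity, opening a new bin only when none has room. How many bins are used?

6

Sorted descending: 21, 20, 20, 19, 18, 16, 8, 8, 2.
21 → bin 1 (remaining 9)
20 → bin 2 (remaining 10)
20 → bin 3 (remaining 10)
19 → bin 4 (remaining 11)
18 → bin 5 (remaining 12)
16 → bin 6 (remaining 14)
8 → bin 1 (remaining 1)
8 → bin 2 (remaining 2)
2 → bin 2 (remaining 0)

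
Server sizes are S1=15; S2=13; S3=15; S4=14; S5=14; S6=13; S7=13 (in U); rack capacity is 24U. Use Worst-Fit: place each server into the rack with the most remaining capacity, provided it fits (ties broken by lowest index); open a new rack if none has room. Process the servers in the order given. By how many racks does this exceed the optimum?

0

Worst-Fit: [15] [13] [15] [14] [14] [13] [13] → 7 racks.
7 servers exceed 12U (half the capacity), and no two of those can share a rack, so at least 7 racks are needed.
So 7 is already optimal.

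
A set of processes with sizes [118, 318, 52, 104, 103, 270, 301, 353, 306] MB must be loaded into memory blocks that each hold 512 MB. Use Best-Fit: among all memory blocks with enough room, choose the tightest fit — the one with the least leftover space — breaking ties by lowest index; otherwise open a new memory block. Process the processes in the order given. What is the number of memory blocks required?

Put 118 MB in memory block 1; 394 MB remain.
Put 318 MB in memory block 1; 76 MB remain.
Put 52 MB in memory block 1; 24 MB remain.
Put 104 MB in memory block 2; 408 MB remain.
Put 103 MB in memory block 2; 305 MB remain.
Put 270 MB in memory block 2; 35 MB remain.
Put 301 MB in memory block 3; 211 MB remain.
Put 353 MB in memory block 4; 159 MB remain.
Put 306 MB in memory block 5; 206 MB remain.
Final memory blocks: [118,318,52] [104,103,270] [301] [353] [306].

5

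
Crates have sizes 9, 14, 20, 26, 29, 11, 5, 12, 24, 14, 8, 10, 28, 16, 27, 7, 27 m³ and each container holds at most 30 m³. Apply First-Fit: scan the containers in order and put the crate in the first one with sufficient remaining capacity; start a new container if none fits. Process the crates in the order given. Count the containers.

Put 9 m³ in container 1; 21 m³ remain.
Put 14 m³ in container 1; 7 m³ remain.
Put 20 m³ in container 2; 10 m³ remain.
Put 26 m³ in container 3; 4 m³ remain.
Put 29 m³ in container 4; 1 m³ remain.
Put 11 m³ in container 5; 19 m³ remain.
Put 5 m³ in container 1; 2 m³ remain.
Put 12 m³ in container 5; 7 m³ remain.
Put 24 m³ in container 6; 6 m³ remain.
Put 14 m³ in container 7; 16 m³ remain.
Put 8 m³ in container 2; 2 m³ remain.
Put 10 m³ in container 7; 6 m³ remain.
Put 28 m³ in container 8; 2 m³ remain.
Put 16 m³ in container 9; 14 m³ remain.
Put 27 m³ in container 10; 3 m³ remain.
Put 7 m³ in container 5; 0 m³ remain.
Put 27 m³ in container 11; 3 m³ remain.

11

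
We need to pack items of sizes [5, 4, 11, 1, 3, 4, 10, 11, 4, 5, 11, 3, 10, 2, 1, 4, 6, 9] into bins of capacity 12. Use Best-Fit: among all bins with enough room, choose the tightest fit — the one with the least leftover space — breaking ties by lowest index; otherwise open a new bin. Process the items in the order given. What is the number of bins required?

bin 1: place 5, 7 left
bin 1: place 4, 3 left
bin 2: place 11, 1 left
bin 2: place 1, 0 left
bin 1: place 3, 0 left
bin 3: place 4, 8 left
bin 4: place 10, 2 left
bin 5: place 11, 1 left
bin 3: place 4, 4 left
bin 6: place 5, 7 left
bin 7: place 11, 1 left
bin 3: place 3, 1 left
bin 8: place 10, 2 left
bin 4: place 2, 0 left
bin 3: place 1, 0 left
bin 6: place 4, 3 left
bin 9: place 6, 6 left
bin 10: place 9, 3 left
Final bins: [5,4,3] [11,1] [4,4,3,1] [10,2] [11] [5,4] [11] [10] [6] [9].

10 bins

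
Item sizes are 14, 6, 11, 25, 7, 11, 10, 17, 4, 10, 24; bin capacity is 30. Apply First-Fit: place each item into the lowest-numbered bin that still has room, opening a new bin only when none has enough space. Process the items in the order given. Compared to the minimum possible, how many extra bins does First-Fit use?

1

First-Fit: [14,6,7] [11,11,4] [25] [10,17] [10] [24] → 6 bins.
Total size 139; any packing needs at least ⌈139/30⌉ = 5 bins.
An optimal packing achieves that bound: [25,4] [24,6] [17,11] [14,11] [10,10,7] → 5 bins.
Excess: 6 − 5 = 1.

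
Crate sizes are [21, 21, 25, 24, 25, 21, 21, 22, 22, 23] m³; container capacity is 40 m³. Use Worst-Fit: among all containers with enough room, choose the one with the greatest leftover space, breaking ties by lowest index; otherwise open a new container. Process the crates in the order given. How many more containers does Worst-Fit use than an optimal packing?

0

Worst-Fit: [21] [21] [25] [24] [25] [21] [21] [22] [22] [23] → 10 containers.
10 crates exceed 20 m³ (half the capacity), and no two of those can share a container, so at least 10 containers are needed.
So 10 is already optimal.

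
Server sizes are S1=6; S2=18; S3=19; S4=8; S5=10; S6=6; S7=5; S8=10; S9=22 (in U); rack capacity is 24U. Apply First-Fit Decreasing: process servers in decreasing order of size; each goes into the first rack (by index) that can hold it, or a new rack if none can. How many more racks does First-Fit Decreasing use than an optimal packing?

0

First-Fit Decreasing: [22] [19,5] [18,6] [10,10] [8,6] → 5 racks.
Total size 104U; any packing needs at least ⌈104/24⌉ = 5 racks.
So 5 is already optimal.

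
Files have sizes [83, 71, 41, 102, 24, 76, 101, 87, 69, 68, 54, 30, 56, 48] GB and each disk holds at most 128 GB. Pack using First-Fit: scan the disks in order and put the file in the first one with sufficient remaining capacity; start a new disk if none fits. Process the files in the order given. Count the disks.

8

disk 1: place 83 GB, 45 GB left
disk 2: place 71 GB, 57 GB left
disk 1: place 41 GB, 4 GB left
disk 3: place 102 GB, 26 GB left
disk 2: place 24 GB, 33 GB left
disk 4: place 76 GB, 52 GB left
disk 5: place 101 GB, 27 GB left
disk 6: place 87 GB, 41 GB left
disk 7: place 69 GB, 59 GB left
disk 8: place 68 GB, 60 GB left
disk 7: place 54 GB, 5 GB left
disk 2: place 30 GB, 3 GB left
disk 8: place 56 GB, 4 GB left
disk 4: place 48 GB, 4 GB left
Final disks: [83,41] [71,24,30] [102] [76,48] [101] [87] [69,54] [68,56].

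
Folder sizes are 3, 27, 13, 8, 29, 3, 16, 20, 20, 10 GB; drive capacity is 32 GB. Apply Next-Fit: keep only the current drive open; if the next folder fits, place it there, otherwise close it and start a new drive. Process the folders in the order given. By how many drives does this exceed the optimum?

1

Next-Fit: [3,27] [13,8] [29,3] [16] [20] [20,10] → 6 drives.
Total size 149 GB; any packing needs at least ⌈149/32⌉ = 5 drives.
An optimal packing achieves that bound: [29,3] [27,3] [20,10] [20,8] [16,13] → 5 drives.
Excess: 6 − 5 = 1.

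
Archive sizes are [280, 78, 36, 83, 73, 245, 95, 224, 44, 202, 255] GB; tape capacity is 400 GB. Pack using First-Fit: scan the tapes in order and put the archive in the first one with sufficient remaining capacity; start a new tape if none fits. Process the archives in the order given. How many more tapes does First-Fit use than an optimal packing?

1

First-Fit: [280,78,36] [83,73,95,44] [245] [224] [202] [255] → 6 tapes.
Total size 1615 GB; any packing needs at least ⌈1615/400⌉ = 5 tapes.
An optimal packing achieves that bound: [280,95] [255,83,44] [245,78,73] [224,36] [202] → 5 tapes.
Excess: 6 − 5 = 1.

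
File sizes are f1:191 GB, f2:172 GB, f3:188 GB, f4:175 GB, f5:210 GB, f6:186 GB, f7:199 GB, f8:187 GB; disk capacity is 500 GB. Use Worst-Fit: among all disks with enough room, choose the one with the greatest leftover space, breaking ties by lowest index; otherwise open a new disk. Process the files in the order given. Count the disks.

4 disks

f1 (191 GB) → disk 1 (remaining 309 GB)
f2 (172 GB) → disk 1 (remaining 137 GB)
f3 (188 GB) → disk 2 (remaining 312 GB)
f4 (175 GB) → disk 2 (remaining 137 GB)
f5 (210 GB) → disk 3 (remaining 290 GB)
f6 (186 GB) → disk 3 (remaining 104 GB)
f7 (199 GB) → disk 4 (remaining 301 GB)
f8 (187 GB) → disk 4 (remaining 114 GB)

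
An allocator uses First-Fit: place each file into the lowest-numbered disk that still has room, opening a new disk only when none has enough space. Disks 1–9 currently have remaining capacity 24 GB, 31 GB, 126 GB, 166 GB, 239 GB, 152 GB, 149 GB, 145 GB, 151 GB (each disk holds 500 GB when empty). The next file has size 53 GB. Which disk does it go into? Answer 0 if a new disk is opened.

Disks with room: disk 3 (126 GB), disk 4 (166 GB), disk 5 (239 GB), disk 6 (152 GB), disk 7 (149 GB), disk 8 (145 GB), disk 9 (151 GB).
The first with room is disk 3.

3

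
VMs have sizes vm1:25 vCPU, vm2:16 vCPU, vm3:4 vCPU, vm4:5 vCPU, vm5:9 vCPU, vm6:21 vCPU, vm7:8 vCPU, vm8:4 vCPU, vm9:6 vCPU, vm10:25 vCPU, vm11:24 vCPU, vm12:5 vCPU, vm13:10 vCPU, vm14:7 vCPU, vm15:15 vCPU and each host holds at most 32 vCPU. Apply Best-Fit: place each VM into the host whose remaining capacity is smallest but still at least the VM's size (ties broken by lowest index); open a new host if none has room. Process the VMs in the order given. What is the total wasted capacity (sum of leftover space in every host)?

40

vm1 (25 vCPU) → host 1 (remaining 7 vCPU)
vm2 (16 vCPU) → host 2 (remaining 16 vCPU)
vm3 (4 vCPU) → host 1 (remaining 3 vCPU)
vm4 (5 vCPU) → host 2 (remaining 11 vCPU)
vm5 (9 vCPU) → host 2 (remaining 2 vCPU)
vm6 (21 vCPU) → host 3 (remaining 11 vCPU)
vm7 (8 vCPU) → host 3 (remaining 3 vCPU)
vm8 (4 vCPU) → host 4 (remaining 28 vCPU)
vm9 (6 vCPU) → host 4 (remaining 22 vCPU)
vm10 (25 vCPU) → host 5 (remaining 7 vCPU)
vm11 (24 vCPU) → host 6 (remaining 8 vCPU)
vm12 (5 vCPU) → host 5 (remaining 2 vCPU)
vm13 (10 vCPU) → host 4 (remaining 12 vCPU)
vm14 (7 vCPU) → host 6 (remaining 1 vCPU)
vm15 (15 vCPU) → host 7 (remaining 17 vCPU)
7 hosts × 32 vCPU = 224 vCPU; used 184 vCPU; unused 40 vCPU.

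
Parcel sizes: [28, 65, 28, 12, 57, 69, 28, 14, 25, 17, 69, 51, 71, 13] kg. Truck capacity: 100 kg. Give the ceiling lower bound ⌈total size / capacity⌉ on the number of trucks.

6

Total size = 28 + 65 + 28 + 12 + 57 + 69 + 28 + 14 + 25 + 17 + 69 + 51 + 71 + 13 = 547 kg.
⌈547 / 100⌉ = 6.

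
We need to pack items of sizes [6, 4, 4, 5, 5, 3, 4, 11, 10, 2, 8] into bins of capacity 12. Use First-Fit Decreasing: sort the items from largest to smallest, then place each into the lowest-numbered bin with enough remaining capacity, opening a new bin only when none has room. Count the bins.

Sorted descending: 11, 10, 8, 6, 5, 5, 4, 4, 4, 3, 2.
Put 11 in bin 1; 1 remain.
Put 10 in bin 2; 2 remain.
Put 8 in bin 3; 4 remain.
Put 6 in bin 4; 6 remain.
Put 5 in bin 4; 1 remain.
Put 5 in bin 5; 7 remain.
Put 4 in bin 3; 0 remain.
Put 4 in bin 5; 3 remain.
Put 4 in bin 6; 8 remain.
Put 3 in bin 5; 0 remain.
Put 2 in bin 2; 0 remain.
Final bins: [11] [10,2] [8,4] [6,5] [5,4,3] [4].

6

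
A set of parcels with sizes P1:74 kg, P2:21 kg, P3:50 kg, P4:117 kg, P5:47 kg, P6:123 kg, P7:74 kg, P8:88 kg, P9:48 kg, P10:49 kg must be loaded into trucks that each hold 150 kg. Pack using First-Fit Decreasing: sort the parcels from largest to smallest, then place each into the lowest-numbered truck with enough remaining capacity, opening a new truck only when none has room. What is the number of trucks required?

Sorted descending: 123, 117, 88, 74, 74, 50, 49, 48, 47, 21.
123 kg → truck 1 (remaining 27 kg)
117 kg → truck 2 (remaining 33 kg)
88 kg → truck 3 (remaining 62 kg)
74 kg → truck 4 (remaining 76 kg)
74 kg → truck 4 (remaining 2 kg)
50 kg → truck 3 (remaining 12 kg)
49 kg → truck 5 (remaining 101 kg)
48 kg → truck 5 (remaining 53 kg)
47 kg → truck 5 (remaining 6 kg)
21 kg → truck 1 (remaining 6 kg)
Final trucks: [123,21] [117] [88,50] [74,74] [49,48,47].

5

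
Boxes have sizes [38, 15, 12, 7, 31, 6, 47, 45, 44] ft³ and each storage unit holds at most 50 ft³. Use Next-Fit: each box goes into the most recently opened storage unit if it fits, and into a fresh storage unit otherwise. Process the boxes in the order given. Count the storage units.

6 storage units

38 ft³ → storage unit 1 (remaining 12 ft³)
15 ft³ → storage unit 2 (remaining 35 ft³)
12 ft³ → storage unit 2 (remaining 23 ft³)
7 ft³ → storage unit 2 (remaining 16 ft³)
31 ft³ → storage unit 3 (remaining 19 ft³)
6 ft³ → storage unit 3 (remaining 13 ft³)
47 ft³ → storage unit 4 (remaining 3 ft³)
45 ft³ → storage unit 5 (remaining 5 ft³)
44 ft³ → storage unit 6 (remaining 6 ft³)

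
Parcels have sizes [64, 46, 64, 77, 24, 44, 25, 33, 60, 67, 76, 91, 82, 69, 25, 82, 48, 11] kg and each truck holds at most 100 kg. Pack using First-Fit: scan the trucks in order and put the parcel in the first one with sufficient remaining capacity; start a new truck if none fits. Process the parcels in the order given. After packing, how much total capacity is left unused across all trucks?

64 kg → truck 1 (remaining 36 kg)
46 kg → truck 2 (remaining 54 kg)
64 kg → truck 3 (remaining 36 kg)
77 kg → truck 4 (remaining 23 kg)
24 kg → truck 1 (remaining 12 kg)
44 kg → truck 2 (remaining 10 kg)
25 kg → truck 3 (remaining 11 kg)
33 kg → truck 5 (remaining 67 kg)
60 kg → truck 5 (remaining 7 kg)
67 kg → truck 6 (remaining 33 kg)
76 kg → truck 7 (remaining 24 kg)
91 kg → truck 8 (remaining 9 kg)
82 kg → truck 9 (remaining 18 kg)
69 kg → truck 10 (remaining 31 kg)
25 kg → truck 6 (remaining 8 kg)
82 kg → truck 11 (remaining 18 kg)
48 kg → truck 12 (remaining 52 kg)
11 kg → truck 1 (remaining 1 kg)
12 trucks × 100 kg = 1200 kg; used 988 kg; unused 212 kg.

212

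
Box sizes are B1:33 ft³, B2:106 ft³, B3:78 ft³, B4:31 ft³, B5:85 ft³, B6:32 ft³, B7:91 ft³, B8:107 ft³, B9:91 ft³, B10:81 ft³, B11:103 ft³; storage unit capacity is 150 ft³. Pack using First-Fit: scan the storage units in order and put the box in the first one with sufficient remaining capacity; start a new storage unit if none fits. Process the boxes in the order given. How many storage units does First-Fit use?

storage unit 1: place B1 (33 ft³), 117 ft³ left
storage unit 1: place B2 (106 ft³), 11 ft³ left
storage unit 2: place B3 (78 ft³), 72 ft³ left
storage unit 2: place B4 (31 ft³), 41 ft³ left
storage unit 3: place B5 (85 ft³), 65 ft³ left
storage unit 2: place B6 (32 ft³), 9 ft³ left
storage unit 4: place B7 (91 ft³), 59 ft³ left
storage unit 5: place B8 (107 ft³), 43 ft³ left
storage unit 6: place B9 (91 ft³), 59 ft³ left
storage unit 7: place B10 (81 ft³), 69 ft³ left
storage unit 8: place B11 (103 ft³), 47 ft³ left
Final storage units: [33,106] [78,31,32] [85] [91] [107] [91] [81] [103].

8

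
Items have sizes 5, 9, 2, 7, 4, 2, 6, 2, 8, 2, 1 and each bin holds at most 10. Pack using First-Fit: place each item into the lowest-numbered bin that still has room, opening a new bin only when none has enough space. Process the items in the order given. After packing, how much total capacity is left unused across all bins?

2

bin 1: place 5, 5 left
bin 2: place 9, 1 left
bin 1: place 2, 3 left
bin 3: place 7, 3 left
bin 4: place 4, 6 left
bin 1: place 2, 1 left
bin 4: place 6, 0 left
bin 3: place 2, 1 left
bin 5: place 8, 2 left
bin 5: place 2, 0 left
bin 1: place 1, 0 left
5 bins × 10 = 50; used 48; unused 2.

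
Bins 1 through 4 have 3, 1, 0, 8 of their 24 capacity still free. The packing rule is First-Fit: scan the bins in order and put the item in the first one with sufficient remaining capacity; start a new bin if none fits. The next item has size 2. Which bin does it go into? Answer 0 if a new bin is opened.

Bins with room: bin 1 (3), bin 4 (8).
The first with room is bin 1.

1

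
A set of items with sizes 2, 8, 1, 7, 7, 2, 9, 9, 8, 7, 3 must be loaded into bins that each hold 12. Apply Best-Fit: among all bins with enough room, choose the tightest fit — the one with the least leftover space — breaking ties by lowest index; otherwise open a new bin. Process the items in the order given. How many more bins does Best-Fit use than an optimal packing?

Best-Fit: [2,8,1] [7,2,3] [7] [9] [9] [8] [7] → 7 bins.
7 items exceed 6 (half the capacity), and no two of those can share a bin, so at least 7 bins are needed.
So 7 is already optimal.

0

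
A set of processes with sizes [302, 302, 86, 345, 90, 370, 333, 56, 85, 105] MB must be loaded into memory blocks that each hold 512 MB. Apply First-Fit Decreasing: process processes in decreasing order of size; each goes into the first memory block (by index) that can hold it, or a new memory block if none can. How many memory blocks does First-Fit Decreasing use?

Sorted descending: 370, 345, 333, 302, 302, 105, 90, 86, 85, 56.
Put 370 MB in memory block 1; 142 MB remain.
Put 345 MB in memory block 2; 167 MB remain.
Put 333 MB in memory block 3; 179 MB remain.
Put 302 MB in memory block 4; 210 MB remain.
Put 302 MB in memory block 5; 210 MB remain.
Put 105 MB in memory block 1; 37 MB remain.
Put 90 MB in memory block 2; 77 MB remain.
Put 86 MB in memory block 3; 93 MB remain.
Put 85 MB in memory block 3; 8 MB remain.
Put 56 MB in memory block 2; 21 MB remain.
Final memory blocks: [370,105] [345,90,56] [333,86,85] [302] [302].

5 memory blocks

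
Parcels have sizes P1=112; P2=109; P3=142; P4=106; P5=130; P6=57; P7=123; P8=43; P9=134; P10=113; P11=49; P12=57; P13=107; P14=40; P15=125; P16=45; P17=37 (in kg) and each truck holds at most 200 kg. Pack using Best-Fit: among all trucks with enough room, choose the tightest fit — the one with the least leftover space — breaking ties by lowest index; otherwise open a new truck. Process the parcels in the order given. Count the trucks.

P1 (112 kg) → truck 1 (remaining 88 kg)
P2 (109 kg) → truck 2 (remaining 91 kg)
P3 (142 kg) → truck 3 (remaining 58 kg)
P4 (106 kg) → truck 4 (remaining 94 kg)
P5 (130 kg) → truck 5 (remaining 70 kg)
P6 (57 kg) → truck 3 (remaining 1 kg)
P7 (123 kg) → truck 6 (remaining 77 kg)
P8 (43 kg) → truck 5 (remaining 27 kg)
P9 (134 kg) → truck 7 (remaining 66 kg)
P10 (113 kg) → truck 8 (remaining 87 kg)
P11 (49 kg) → truck 7 (remaining 17 kg)
P12 (57 kg) → truck 6 (remaining 20 kg)
P13 (107 kg) → truck 9 (remaining 93 kg)
P14 (40 kg) → truck 8 (remaining 47 kg)
P15 (125 kg) → truck 10 (remaining 75 kg)
P16 (45 kg) → truck 8 (remaining 2 kg)
P17 (37 kg) → truck 10 (remaining 38 kg)

10 trucks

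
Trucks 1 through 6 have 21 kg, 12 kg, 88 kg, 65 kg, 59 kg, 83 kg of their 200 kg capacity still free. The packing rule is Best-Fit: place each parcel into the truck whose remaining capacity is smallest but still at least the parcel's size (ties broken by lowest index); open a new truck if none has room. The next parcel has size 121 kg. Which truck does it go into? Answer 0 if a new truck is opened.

No truck has ≥ 121 kg free, so a new truck is opened.

0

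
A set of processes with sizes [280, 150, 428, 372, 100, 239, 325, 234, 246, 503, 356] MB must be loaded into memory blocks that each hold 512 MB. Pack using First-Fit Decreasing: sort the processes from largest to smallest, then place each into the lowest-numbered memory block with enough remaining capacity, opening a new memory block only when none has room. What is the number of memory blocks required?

Sorted descending: 503, 428, 372, 356, 325, 280, 246, 239, 234, 150, 100.
503 MB → memory block 1 (remaining 9 MB)
428 MB → memory block 2 (remaining 84 MB)
372 MB → memory block 3 (remaining 140 MB)
356 MB → memory block 4 (remaining 156 MB)
325 MB → memory block 5 (remaining 187 MB)
280 MB → memory block 6 (remaining 232 MB)
246 MB → memory block 7 (remaining 266 MB)
239 MB → memory block 7 (remaining 27 MB)
234 MB → memory block 8 (remaining 278 MB)
150 MB → memory block 4 (remaining 6 MB)
100 MB → memory block 3 (remaining 40 MB)

8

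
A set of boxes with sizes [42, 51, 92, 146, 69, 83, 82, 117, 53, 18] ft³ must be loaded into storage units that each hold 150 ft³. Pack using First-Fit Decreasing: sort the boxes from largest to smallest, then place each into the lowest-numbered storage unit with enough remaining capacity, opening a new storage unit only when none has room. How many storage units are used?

6 storage units

Sorted descending: 146, 117, 92, 83, 82, 69, 53, 51, 42, 18.
storage unit 1: place 146 ft³, 4 ft³ left
storage unit 2: place 117 ft³, 33 ft³ left
storage unit 3: place 92 ft³, 58 ft³ left
storage unit 4: place 83 ft³, 67 ft³ left
storage unit 5: place 82 ft³, 68 ft³ left
storage unit 6: place 69 ft³, 81 ft³ left
storage unit 3: place 53 ft³, 5 ft³ left
storage unit 4: place 51 ft³, 16 ft³ left
storage unit 5: place 42 ft³, 26 ft³ left
storage unit 2: place 18 ft³, 15 ft³ left
Final storage units: [146] [117,18] [92,53] [83,51] [82,42] [69].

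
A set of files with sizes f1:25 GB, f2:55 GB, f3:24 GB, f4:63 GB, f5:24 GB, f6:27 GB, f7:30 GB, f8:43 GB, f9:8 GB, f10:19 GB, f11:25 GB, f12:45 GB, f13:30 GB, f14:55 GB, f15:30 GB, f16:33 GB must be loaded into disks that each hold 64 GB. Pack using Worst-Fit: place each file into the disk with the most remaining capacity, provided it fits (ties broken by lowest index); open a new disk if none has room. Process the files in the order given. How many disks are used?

disk 1: place f1 (25 GB), 39 GB left
disk 2: place f2 (55 GB), 9 GB left
disk 1: place f3 (24 GB), 15 GB left
disk 3: place f4 (63 GB), 1 GB left
disk 4: place f5 (24 GB), 40 GB left
disk 4: place f6 (27 GB), 13 GB left
disk 5: place f7 (30 GB), 34 GB left
disk 6: place f8 (43 GB), 21 GB left
disk 5: place f9 (8 GB), 26 GB left
disk 5: place f10 (19 GB), 7 GB left
disk 7: place f11 (25 GB), 39 GB left
disk 8: place f12 (45 GB), 19 GB left
disk 7: place f13 (30 GB), 9 GB left
disk 9: place f14 (55 GB), 9 GB left
disk 10: place f15 (30 GB), 34 GB left
disk 10: place f16 (33 GB), 1 GB left

10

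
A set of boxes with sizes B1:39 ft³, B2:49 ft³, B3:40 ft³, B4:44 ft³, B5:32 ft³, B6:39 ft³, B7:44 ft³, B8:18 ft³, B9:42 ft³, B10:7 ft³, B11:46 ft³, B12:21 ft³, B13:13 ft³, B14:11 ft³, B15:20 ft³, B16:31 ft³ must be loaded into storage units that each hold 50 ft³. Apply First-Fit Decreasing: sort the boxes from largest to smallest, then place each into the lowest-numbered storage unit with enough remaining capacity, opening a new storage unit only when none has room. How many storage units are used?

11

Sorted descending: 49, 46, 44, 44, 42, 40, 39, 39, 32, 31, 21, 20, 18, 13, 11, 7.
Put 49 ft³ in storage unit 1; 1 ft³ remain.
Put 46 ft³ in storage unit 2; 4 ft³ remain.
Put 44 ft³ in storage unit 3; 6 ft³ remain.
Put 44 ft³ in storage unit 4; 6 ft³ remain.
Put 42 ft³ in storage unit 5; 8 ft³ remain.
Put 40 ft³ in storage unit 6; 10 ft³ remain.
Put 39 ft³ in storage unit 7; 11 ft³ remain.
Put 39 ft³ in storage unit 8; 11 ft³ remain.
Put 32 ft³ in storage unit 9; 18 ft³ remain.
Put 31 ft³ in storage unit 10; 19 ft³ remain.
Put 21 ft³ in storage unit 11; 29 ft³ remain.
Put 20 ft³ in storage unit 11; 9 ft³ remain.
Put 18 ft³ in storage unit 9; 0 ft³ remain.
Put 13 ft³ in storage unit 10; 6 ft³ remain.
Put 11 ft³ in storage unit 7; 0 ft³ remain.
Put 7 ft³ in storage unit 5; 1 ft³ remain.
Final storage units: [49] [46] [44] [44] [42,7] [40] [39,11] [39] [32,18] [31,13] [21,20].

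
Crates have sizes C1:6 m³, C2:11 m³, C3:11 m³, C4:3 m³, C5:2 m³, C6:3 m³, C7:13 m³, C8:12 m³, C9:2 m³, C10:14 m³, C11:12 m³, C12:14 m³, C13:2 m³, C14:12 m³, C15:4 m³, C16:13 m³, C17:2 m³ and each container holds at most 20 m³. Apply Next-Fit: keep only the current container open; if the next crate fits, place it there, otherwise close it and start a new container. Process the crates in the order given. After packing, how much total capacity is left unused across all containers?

container 1: place C1 (6 m³), 14 m³ left
container 1: place C2 (11 m³), 3 m³ left
container 2: place C3 (11 m³), 9 m³ left
container 2: place C4 (3 m³), 6 m³ left
container 2: place C5 (2 m³), 4 m³ left
container 2: place C6 (3 m³), 1 m³ left
container 3: place C7 (13 m³), 7 m³ left
container 4: place C8 (12 m³), 8 m³ left
container 4: place C9 (2 m³), 6 m³ left
container 5: place C10 (14 m³), 6 m³ left
container 6: place C11 (12 m³), 8 m³ left
container 7: place C12 (14 m³), 6 m³ left
container 7: place C13 (2 m³), 4 m³ left
container 8: place C14 (12 m³), 8 m³ left
container 8: place C15 (4 m³), 4 m³ left
container 9: place C16 (13 m³), 7 m³ left
container 9: place C17 (2 m³), 5 m³ left
9 containers × 20 m³ = 180 m³; used 136 m³; unused 44 m³.

44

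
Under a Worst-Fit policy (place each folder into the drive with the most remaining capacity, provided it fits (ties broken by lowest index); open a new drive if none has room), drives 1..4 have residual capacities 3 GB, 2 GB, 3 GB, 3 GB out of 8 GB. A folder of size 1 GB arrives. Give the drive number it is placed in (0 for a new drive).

1

Drives with room: drive 1 (3 GB), drive 2 (2 GB), drive 3 (3 GB), drive 4 (3 GB).
Most room is drive 1 with 3 GB free.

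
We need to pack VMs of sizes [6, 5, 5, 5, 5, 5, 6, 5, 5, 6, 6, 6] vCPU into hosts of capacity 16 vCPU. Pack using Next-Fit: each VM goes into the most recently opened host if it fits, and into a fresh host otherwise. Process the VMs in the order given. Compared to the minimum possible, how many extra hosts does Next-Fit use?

Next-Fit: [6,5,5] [5,5,5] [6,5,5] [6,6] [6] → 5 hosts.
Total size 65 vCPU; any packing needs at least ⌈65/16⌉ = 5 hosts.
So 5 is already optimal.

0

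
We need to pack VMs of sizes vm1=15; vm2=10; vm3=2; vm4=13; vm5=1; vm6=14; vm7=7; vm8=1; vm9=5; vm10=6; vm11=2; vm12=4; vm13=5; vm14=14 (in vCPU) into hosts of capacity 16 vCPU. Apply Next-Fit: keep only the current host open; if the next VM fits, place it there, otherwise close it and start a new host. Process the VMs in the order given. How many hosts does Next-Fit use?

8 hosts

Put vm1 (15 vCPU) in host 1; 1 vCPU remain.
Put vm2 (10 vCPU) in host 2; 6 vCPU remain.
Put vm3 (2 vCPU) in host 2; 4 vCPU remain.
Put vm4 (13 vCPU) in host 3; 3 vCPU remain.
Put vm5 (1 vCPU) in host 3; 2 vCPU remain.
Put vm6 (14 vCPU) in host 4; 2 vCPU remain.
Put vm7 (7 vCPU) in host 5; 9 vCPU remain.
Put vm8 (1 vCPU) in host 5; 8 vCPU remain.
Put vm9 (5 vCPU) in host 5; 3 vCPU remain.
Put vm10 (6 vCPU) in host 6; 10 vCPU remain.
Put vm11 (2 vCPU) in host 6; 8 vCPU remain.
Put vm12 (4 vCPU) in host 6; 4 vCPU remain.
Put vm13 (5 vCPU) in host 7; 11 vCPU remain.
Put vm14 (14 vCPU) in host 8; 2 vCPU remain.
Final hosts: [15] [10,2] [13,1] [14] [7,1,5] [6,2,4] [5] [14].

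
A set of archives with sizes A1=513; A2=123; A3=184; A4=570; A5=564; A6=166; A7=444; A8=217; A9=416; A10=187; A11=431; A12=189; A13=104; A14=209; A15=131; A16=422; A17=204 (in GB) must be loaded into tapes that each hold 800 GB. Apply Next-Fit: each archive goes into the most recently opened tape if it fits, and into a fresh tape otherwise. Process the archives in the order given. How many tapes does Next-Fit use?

8

tape 1: place A1 (513 GB), 287 GB left
tape 1: place A2 (123 GB), 164 GB left
tape 2: place A3 (184 GB), 616 GB left
tape 2: place A4 (570 GB), 46 GB left
tape 3: place A5 (564 GB), 236 GB left
tape 3: place A6 (166 GB), 70 GB left
tape 4: place A7 (444 GB), 356 GB left
tape 4: place A8 (217 GB), 139 GB left
tape 5: place A9 (416 GB), 384 GB left
tape 5: place A10 (187 GB), 197 GB left
tape 6: place A11 (431 GB), 369 GB left
tape 6: place A12 (189 GB), 180 GB left
tape 6: place A13 (104 GB), 76 GB left
tape 7: place A14 (209 GB), 591 GB left
tape 7: place A15 (131 GB), 460 GB left
tape 7: place A16 (422 GB), 38 GB left
tape 8: place A17 (204 GB), 596 GB left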